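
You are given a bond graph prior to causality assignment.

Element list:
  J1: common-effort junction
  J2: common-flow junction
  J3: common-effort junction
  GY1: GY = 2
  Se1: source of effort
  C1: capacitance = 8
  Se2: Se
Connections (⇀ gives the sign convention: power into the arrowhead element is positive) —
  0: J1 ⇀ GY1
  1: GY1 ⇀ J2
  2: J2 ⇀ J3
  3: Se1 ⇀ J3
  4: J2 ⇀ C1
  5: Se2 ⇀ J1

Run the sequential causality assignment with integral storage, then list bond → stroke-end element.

bond 3 →J3  (Se1 (Se) sets effort on bond)
bond 5 →J1  (source Se2 imposes e)
bond 0 →GY1  (common-e at J1 fixed by 5)
bond 2 →J2  (J3 effort already set via bond 3)
bond 1 →GY1  (through GY1, causality inverts; strokes same side of GY1)
bond 4 →J2  (1-jn J2 has f-setter on 1)

#0 |GY1
#1 |GY1
#2 |J2
#3 |J3
#4 |J2
#5 |J1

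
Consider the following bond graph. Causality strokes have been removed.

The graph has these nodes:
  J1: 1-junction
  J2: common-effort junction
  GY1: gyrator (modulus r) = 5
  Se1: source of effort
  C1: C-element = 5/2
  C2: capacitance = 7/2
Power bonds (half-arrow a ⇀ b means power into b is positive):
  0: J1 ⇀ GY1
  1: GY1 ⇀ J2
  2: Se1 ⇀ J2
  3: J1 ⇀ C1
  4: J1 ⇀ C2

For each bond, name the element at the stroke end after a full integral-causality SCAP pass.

#2 →J2  (Se1: effort source, stroke at far end)
#1 →GY1  (J2 effort already set via bond 2)
#0 →GY1  (GY1: gyrator matches bond 1)
#3 →J1  (J1: bond 0 brought flow, rest push out)
#4 →J1  (J1 flow already set via bond 0)

b0 stroke at GY1
b1 stroke at GY1
b2 stroke at J2
b3 stroke at J1
b4 stroke at J1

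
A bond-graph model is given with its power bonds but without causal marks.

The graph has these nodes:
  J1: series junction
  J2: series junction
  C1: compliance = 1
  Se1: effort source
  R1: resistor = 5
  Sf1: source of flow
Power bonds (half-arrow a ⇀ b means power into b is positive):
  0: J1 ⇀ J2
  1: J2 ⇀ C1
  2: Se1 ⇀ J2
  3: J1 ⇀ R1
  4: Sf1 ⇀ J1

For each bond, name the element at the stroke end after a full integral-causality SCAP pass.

#2 stroke at J2  (source Se1 imposes e)
#4 stroke at Sf1  (Sf1: flow source, stroke at near end)
#0 stroke at J1  (J1: bond 4 brought flow, rest push out)
#3 stroke at J1  (J1 flow already set via bond 4)
#1 stroke at J2  (J2: bond 0 brought flow, rest push out)

#0 stroke→J1
#1 stroke→J2
#2 stroke→J2
#3 stroke→J1
#4 stroke→Sf1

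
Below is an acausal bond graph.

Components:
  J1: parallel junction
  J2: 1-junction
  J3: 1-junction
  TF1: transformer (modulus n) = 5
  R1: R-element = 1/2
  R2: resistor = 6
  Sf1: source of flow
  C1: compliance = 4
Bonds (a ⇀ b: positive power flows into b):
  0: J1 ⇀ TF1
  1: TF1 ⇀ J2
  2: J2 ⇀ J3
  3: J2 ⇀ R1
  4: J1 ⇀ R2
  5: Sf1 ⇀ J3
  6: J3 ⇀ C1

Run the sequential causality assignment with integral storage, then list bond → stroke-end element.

bond 0 stroke at TF1
bond 1 stroke at J2
bond 2 stroke at J3
bond 3 stroke at J2
bond 4 stroke at J1
bond 5 stroke at Sf1
bond 6 stroke at J3

bond 5 →Sf1  (Sf1 fixes flow; stroke at Sf1)
bond 2 →J3  (common-f at J3 fixed by 5)
bond 6 →J3  (J3 flow already set via bond 5)
bond 1 →J2  (J2 flow already set via bond 2)
bond 3 →J2  (J2 flow already set via bond 2)
bond 0 →TF1  (through TF1, causality passes straight; one stroke at TF1)
bond 4 →J1  (J1 needs exactly one e-in)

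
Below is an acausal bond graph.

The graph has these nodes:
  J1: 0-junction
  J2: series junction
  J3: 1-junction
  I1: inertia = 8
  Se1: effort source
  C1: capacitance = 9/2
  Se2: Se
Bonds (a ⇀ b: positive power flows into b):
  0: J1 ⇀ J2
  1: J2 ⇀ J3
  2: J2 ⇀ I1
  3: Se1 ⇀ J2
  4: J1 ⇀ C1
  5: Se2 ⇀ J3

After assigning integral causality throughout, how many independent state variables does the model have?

bond 3 stroke at J2  (source Se1 imposes e)
bond 5 stroke at J3  (Se2 (Se) sets effort on bond)
bond 1 stroke at J2  (closing 1-jn rule on J3)
bond 2 stroke at I1  (I1: I, integral causality)
bond 0 stroke at J2  (J2 flow already set via bond 2)
bond 4 stroke at J1  (only one effort-in slot at J1)

2  (C1, I1 all integral)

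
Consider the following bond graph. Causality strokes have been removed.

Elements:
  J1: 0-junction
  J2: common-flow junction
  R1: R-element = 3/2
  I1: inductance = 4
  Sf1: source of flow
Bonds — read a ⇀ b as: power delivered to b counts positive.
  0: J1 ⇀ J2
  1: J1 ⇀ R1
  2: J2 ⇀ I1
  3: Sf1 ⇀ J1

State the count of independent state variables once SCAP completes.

bond 3 stroke→Sf1  (Sf1 fixes flow; stroke at Sf1)
bond 2 stroke→I1  (I1: I, integral causality)
bond 0 stroke→J2  (common-f at J2 fixed by 2)
bond 1 stroke→J1  (closing 0-jn rule on J1)

1  (I1 all integral)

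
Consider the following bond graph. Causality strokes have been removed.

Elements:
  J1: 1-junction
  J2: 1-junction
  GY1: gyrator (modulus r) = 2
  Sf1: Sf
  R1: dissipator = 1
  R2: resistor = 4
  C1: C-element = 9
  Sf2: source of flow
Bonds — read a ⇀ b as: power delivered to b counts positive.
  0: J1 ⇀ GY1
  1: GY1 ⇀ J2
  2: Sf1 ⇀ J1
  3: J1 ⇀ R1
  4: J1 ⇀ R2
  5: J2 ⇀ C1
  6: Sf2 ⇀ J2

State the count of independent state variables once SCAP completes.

#2 |Sf1  (source Sf1 imposes f)
#6 |Sf2  (Sf2 (Sf) sets flow on bond)
#0 |J1  (J1: bond 2 brought flow, rest push out)
#3 |J1  (1-jn J1 has f-setter on 2)
#4 |J1  (J1 flow already set via bond 2)
#1 |J2  (1-jn J2 has f-setter on 6)
#5 |J2  (J2: bond 6 brought flow, rest push out)

1  (C1 all integral)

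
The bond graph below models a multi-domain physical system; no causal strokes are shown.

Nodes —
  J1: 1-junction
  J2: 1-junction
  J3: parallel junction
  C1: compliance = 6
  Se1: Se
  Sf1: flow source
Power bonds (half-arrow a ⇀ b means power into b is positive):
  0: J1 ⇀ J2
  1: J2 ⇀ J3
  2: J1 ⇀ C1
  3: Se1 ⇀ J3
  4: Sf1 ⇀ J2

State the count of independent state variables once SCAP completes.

#3 stroke→J3  (source Se1 imposes e)
#4 stroke→Sf1  (Sf1: flow source, stroke at near end)
#0 stroke→J2  (J2 flow already set via bond 4)
#1 stroke→J2  (J2 flow already set via bond 4)
#2 stroke→J1  (J1: bond 0 brought flow, rest push out)

1  (C1 all integral)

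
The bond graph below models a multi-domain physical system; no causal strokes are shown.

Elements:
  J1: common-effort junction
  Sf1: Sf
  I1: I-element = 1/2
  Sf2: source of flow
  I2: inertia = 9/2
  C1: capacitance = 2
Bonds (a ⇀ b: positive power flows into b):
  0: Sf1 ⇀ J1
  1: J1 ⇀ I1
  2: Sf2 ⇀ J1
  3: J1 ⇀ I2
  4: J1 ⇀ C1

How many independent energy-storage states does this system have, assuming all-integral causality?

3  (C1, I1, I2 all integral)

bond 0 stroke→Sf1  (Sf1 fixes flow; stroke at Sf1)
bond 2 stroke→Sf2  (Sf2 fixes flow; stroke at Sf2)
bond 1 stroke→I1  (I1 outputs flow p/I1)
bond 3 stroke→I2  (I2: I, integral causality)
bond 4 stroke→J1  (only one effort-in slot at J1)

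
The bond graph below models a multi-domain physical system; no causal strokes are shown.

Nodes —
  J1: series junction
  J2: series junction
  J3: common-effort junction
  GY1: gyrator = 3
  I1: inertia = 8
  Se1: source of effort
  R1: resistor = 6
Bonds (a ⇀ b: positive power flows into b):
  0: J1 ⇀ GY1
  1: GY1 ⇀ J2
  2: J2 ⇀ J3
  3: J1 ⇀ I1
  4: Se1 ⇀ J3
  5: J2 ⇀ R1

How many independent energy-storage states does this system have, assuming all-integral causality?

1  (I1 all integral)

β4 stroke at J3  (source Se1 imposes e)
β2 stroke at J2  (0-jn J3 has e-setter on 4)
β3 stroke at I1  (prefer integral on I1)
β0 stroke at J1  (common-f at J1 fixed by 3)
β1 stroke at J2  (GY1: gyrator matches bond 0)
β5 stroke at R1  (closing 1-jn rule on J2)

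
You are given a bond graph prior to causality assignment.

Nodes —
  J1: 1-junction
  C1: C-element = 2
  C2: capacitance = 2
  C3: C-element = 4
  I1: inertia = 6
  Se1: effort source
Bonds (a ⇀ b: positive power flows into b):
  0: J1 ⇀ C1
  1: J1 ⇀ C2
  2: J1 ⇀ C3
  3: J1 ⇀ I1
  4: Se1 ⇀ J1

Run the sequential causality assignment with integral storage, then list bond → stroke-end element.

b0 stroke→J1
b1 stroke→J1
b2 stroke→J1
b3 stroke→I1
b4 stroke→J1

b4 →J1  (Se1 fixes effort; stroke away)
b0 →J1  (prefer integral on C1)
b1 →J1  (C2 integral (e out))
b2 →J1  (C3: C, integral causality)
b3 →I1  (J1 needs exactly one f-in)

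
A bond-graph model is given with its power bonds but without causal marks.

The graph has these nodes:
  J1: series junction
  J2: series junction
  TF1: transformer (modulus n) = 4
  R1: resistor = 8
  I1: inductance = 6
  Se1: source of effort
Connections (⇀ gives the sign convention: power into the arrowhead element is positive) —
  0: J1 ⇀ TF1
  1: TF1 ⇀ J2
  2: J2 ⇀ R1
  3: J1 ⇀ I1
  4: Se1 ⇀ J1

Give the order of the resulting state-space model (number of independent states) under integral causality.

b4 stroke at J1  (Se1 fixes effort; stroke away)
b3 stroke at I1  (prefer integral on I1)
b0 stroke at J1  (1-jn J1 has f-setter on 3)
b1 stroke at TF1  (TF1: transformer flips bond 0)
b2 stroke at J2  (J2: bond 1 brought flow, rest push out)

1  (I1 all integral)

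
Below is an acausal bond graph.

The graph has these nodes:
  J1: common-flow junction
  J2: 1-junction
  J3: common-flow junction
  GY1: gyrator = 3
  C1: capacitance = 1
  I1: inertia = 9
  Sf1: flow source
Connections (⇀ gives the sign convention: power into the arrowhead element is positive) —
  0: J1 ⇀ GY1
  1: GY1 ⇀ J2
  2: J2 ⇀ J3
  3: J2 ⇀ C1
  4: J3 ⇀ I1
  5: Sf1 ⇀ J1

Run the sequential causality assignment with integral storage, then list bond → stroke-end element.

b0 stroke at J1
b1 stroke at J2
b2 stroke at J3
b3 stroke at J2
b4 stroke at I1
b5 stroke at Sf1

b5 |Sf1  (Sf1 (Sf) sets flow on bond)
b0 |J1  (J1 flow already set via bond 5)
b1 |J2  (GY1 both-in/both-out from 0)
b3 |J2  (C1 outputs effort q/C1)
b2 |J3  (closing 1-jn rule on J2)
b4 |I1  (J3 needs exactly one f-in)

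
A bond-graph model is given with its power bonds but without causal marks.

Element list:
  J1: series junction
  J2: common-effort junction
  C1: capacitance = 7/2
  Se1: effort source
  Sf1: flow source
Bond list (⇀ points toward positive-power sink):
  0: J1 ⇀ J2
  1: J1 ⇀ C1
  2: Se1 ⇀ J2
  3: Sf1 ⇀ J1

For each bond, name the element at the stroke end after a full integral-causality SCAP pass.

#0 |J1
#1 |J1
#2 |J2
#3 |Sf1

bond 2 →J2  (Se1: effort source, stroke at far end)
bond 3 →Sf1  (source Sf1 imposes f)
bond 0 →J1  (1-jn J1 has f-setter on 3)
bond 1 →J1  (J1 flow already set via bond 3)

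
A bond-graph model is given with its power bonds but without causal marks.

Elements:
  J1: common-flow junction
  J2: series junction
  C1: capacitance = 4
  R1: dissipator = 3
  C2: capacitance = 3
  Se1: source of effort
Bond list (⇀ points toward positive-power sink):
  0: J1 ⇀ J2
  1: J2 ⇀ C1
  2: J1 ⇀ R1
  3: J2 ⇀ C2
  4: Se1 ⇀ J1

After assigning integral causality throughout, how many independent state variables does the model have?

2  (C1, C2 all integral)

bond 4 stroke→J1  (Se1 fixes effort; stroke away)
bond 1 stroke→J2  (prefer integral on C1)
bond 3 stroke→J2  (C2: C, integral causality)
bond 0 stroke→J1  (J2: last free bond brings flow in)
bond 2 stroke→R1  (closing 1-jn rule on J1)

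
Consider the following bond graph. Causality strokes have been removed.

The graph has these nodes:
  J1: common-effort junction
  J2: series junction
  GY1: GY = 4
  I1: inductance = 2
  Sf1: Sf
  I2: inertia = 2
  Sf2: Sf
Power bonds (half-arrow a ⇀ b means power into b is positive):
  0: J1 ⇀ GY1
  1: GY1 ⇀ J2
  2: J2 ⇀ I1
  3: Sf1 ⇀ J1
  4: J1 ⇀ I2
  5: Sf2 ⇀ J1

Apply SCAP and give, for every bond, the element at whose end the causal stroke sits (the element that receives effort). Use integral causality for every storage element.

β0 stroke→J1
β1 stroke→J2
β2 stroke→I1
β3 stroke→Sf1
β4 stroke→I2
β5 stroke→Sf2

b3 stroke at Sf1  (Sf1 (Sf) sets flow on bond)
b5 stroke at Sf2  (source Sf2 imposes f)
b2 stroke at I1  (prefer integral on I1)
b1 stroke at J2  (J2: bond 2 brought flow, rest push out)
b0 stroke at J1  (GY GY1: same side as bond 1)
b4 stroke at I2  (0-jn J1 has e-setter on 0)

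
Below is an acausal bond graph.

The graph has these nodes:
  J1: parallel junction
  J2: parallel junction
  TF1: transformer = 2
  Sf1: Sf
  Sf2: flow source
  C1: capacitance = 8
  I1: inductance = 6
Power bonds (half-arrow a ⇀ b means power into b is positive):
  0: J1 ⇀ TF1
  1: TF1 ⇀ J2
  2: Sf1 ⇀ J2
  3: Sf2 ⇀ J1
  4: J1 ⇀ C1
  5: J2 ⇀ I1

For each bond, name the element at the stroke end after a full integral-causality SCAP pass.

β0 stroke→TF1
β1 stroke→J2
β2 stroke→Sf1
β3 stroke→Sf2
β4 stroke→J1
β5 stroke→I1

β2 stroke at Sf1  (Sf1 (Sf) sets flow on bond)
β3 stroke at Sf2  (Sf2: flow source, stroke at near end)
β4 stroke at J1  (C1 outputs effort q/C1)
β0 stroke at TF1  (J1 effort already set via bond 4)
β1 stroke at J2  (TF1 one-in-one-out from 0)
β5 stroke at I1  (common-e at J2 fixed by 1)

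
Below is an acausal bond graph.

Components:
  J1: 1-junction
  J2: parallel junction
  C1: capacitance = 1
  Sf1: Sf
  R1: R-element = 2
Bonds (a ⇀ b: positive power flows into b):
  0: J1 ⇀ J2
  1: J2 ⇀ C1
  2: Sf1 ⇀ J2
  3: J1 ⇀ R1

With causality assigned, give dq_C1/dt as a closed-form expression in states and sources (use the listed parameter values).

dq_C1/dt = F_Sf1 - q_C1/2

β2 stroke at Sf1  (Sf1 fixes flow; stroke at Sf1)
β1 stroke at J2  (C1 outputs effort q/C1)
β0 stroke at J1  (J2: bond 1 brought effort, rest push out)
β3 stroke at R1  (closing 1-jn rule on J1)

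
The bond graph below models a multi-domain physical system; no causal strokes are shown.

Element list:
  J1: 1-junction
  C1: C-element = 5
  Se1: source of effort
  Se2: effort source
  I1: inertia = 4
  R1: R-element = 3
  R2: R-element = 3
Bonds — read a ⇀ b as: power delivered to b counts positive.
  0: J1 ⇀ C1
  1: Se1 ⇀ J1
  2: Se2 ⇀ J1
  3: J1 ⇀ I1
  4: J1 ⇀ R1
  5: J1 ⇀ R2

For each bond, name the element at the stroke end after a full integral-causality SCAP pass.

#1 →J1  (Se1 (Se) sets effort on bond)
#2 →J1  (Se2 (Se) sets effort on bond)
#0 →J1  (C1 outputs effort q/C1)
#3 →I1  (I1 outputs flow p/I1)
#4 →J1  (1-jn J1 has f-setter on 3)
#5 →J1  (J1 flow already set via bond 3)

bond 0 |J1
bond 1 |J1
bond 2 |J1
bond 3 |I1
bond 4 |J1
bond 5 |J1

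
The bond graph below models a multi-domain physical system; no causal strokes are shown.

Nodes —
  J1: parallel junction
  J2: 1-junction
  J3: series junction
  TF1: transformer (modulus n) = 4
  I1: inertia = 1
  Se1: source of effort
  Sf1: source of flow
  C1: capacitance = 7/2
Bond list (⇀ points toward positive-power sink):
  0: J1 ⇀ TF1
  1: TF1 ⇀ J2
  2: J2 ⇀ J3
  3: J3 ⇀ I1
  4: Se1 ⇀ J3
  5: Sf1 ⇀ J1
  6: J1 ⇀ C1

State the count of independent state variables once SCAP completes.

β4 |J3  (Se1 fixes effort; stroke away)
β5 |Sf1  (Sf1: flow source, stroke at near end)
β3 |I1  (I1 outputs flow p/I1)
β2 |J3  (J3 flow already set via bond 3)
β1 |J2  (1-jn J2 has f-setter on 2)
β0 |TF1  (TF1 one-in-one-out from 1)
β6 |J1  (only one effort-in slot at J1)

2  (C1, I1 all integral)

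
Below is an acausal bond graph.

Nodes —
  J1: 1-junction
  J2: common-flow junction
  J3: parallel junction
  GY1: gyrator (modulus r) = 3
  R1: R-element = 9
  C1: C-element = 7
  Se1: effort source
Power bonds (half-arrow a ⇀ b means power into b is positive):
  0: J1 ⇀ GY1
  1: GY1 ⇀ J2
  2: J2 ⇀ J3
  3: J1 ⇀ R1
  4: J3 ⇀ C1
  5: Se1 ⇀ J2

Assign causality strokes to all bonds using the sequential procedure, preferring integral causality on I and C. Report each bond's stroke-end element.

β5 stroke at J2  (Se1 (Se) sets effort on bond)
β4 stroke at J3  (prefer integral on C1)
β2 stroke at J2  (0-jn J3 has e-setter on 4)
β1 stroke at GY1  (J2 needs exactly one f-in)
β0 stroke at GY1  (through GY1, causality inverts; strokes same side of GY1)
β3 stroke at J1  (1-jn J1 has f-setter on 0)

β0 →GY1
β1 →GY1
β2 →J2
β3 →J1
β4 →J3
β5 →J2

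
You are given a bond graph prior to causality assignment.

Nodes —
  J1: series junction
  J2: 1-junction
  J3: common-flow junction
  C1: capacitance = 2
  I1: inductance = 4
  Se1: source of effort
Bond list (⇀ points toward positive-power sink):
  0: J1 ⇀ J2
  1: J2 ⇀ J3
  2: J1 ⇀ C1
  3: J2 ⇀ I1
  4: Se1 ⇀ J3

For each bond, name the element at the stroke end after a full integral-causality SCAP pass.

#0 →J2
#1 →J2
#2 →J1
#3 →I1
#4 →J3

b4 stroke→J3  (Se1 fixes effort; stroke away)
b1 stroke→J2  (J3 needs exactly one f-in)
b2 stroke→J1  (C1 integral (e out))
b0 stroke→J2  (J1 needs exactly one f-in)
b3 stroke→I1  (J2: last free bond brings flow in)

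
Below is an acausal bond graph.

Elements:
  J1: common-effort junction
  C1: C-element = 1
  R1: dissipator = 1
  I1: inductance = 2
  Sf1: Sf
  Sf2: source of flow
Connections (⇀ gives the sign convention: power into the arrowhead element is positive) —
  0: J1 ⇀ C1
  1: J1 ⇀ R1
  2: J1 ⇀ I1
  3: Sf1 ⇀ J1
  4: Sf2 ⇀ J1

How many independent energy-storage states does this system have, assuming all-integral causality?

b3 →Sf1  (Sf1: flow source, stroke at near end)
b4 →Sf2  (Sf2: flow source, stroke at near end)
b0 →J1  (prefer integral on C1)
b1 →R1  (0-jn J1 has e-setter on 0)
b2 →I1  (J1: bond 0 brought effort, rest push out)

2  (C1, I1 all integral)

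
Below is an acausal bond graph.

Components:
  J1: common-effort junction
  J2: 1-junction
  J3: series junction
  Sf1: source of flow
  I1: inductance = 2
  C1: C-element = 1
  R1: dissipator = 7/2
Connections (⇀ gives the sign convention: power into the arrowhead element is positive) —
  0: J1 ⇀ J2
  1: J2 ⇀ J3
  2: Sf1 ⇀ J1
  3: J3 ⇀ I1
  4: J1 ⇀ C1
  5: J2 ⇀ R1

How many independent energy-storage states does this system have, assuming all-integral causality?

#2 |Sf1  (Sf1 fixes flow; stroke at Sf1)
#3 |I1  (I1 integral (f out))
#1 |J3  (common-f at J3 fixed by 3)
#0 |J2  (J2 flow already set via bond 1)
#5 |J2  (1-jn J2 has f-setter on 1)
#4 |J1  (J1 needs exactly one e-in)

2  (C1, I1 all integral)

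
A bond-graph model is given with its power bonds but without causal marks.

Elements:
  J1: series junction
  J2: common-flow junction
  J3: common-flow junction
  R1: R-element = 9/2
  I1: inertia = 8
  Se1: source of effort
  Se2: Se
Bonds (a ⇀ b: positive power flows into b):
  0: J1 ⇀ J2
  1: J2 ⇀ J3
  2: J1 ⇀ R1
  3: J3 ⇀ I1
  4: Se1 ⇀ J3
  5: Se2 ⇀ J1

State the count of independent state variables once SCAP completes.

1  (I1 all integral)

b4 stroke→J3  (Se1 fixes effort; stroke away)
b5 stroke→J1  (Se2 (Se) sets effort on bond)
b3 stroke→I1  (I1: I, integral causality)
b1 stroke→J3  (J3: bond 3 brought flow, rest push out)
b0 stroke→J2  (J2 flow already set via bond 1)
b2 stroke→J1  (J1 flow already set via bond 0)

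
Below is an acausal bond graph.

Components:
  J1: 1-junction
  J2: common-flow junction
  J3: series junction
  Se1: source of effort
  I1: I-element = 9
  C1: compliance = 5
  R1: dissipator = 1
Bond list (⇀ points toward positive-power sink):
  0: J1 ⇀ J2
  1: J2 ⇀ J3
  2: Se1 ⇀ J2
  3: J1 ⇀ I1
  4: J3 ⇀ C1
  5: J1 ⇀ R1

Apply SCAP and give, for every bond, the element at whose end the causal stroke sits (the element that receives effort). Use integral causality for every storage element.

β0 |J1
β1 |J2
β2 |J2
β3 |I1
β4 |J3
β5 |J1

β2 stroke at J2  (Se1 (Se) sets effort on bond)
β3 stroke at I1  (I1 outputs flow p/I1)
β0 stroke at J1  (common-f at J1 fixed by 3)
β5 stroke at J1  (common-f at J1 fixed by 3)
β1 stroke at J2  (J2 flow already set via bond 0)
β4 stroke at J3  (1-jn J3 has f-setter on 1)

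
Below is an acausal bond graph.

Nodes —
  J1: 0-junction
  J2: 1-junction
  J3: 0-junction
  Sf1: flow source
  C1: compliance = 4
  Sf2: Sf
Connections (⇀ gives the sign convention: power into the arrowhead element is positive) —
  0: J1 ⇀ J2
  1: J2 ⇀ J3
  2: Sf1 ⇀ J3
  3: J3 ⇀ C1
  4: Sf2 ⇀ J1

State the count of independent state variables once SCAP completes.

1  (C1 all integral)

b2 stroke→Sf1  (Sf1 (Sf) sets flow on bond)
b4 stroke→Sf2  (source Sf2 imposes f)
b0 stroke→J1  (closing 0-jn rule on J1)
b1 stroke→J2  (common-f at J2 fixed by 0)
b3 stroke→J3  (closing 0-jn rule on J3)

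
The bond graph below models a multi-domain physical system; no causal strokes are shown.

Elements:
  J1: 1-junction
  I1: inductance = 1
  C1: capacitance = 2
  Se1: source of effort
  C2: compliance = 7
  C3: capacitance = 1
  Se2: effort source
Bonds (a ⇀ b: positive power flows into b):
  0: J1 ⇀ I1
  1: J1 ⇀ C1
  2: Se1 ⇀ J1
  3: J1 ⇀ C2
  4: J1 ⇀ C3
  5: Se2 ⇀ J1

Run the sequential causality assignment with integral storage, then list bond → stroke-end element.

bond 0 |I1
bond 1 |J1
bond 2 |J1
bond 3 |J1
bond 4 |J1
bond 5 |J1

#2 stroke at J1  (Se1 fixes effort; stroke away)
#5 stroke at J1  (Se2 (Se) sets effort on bond)
#0 stroke at I1  (prefer integral on I1)
#1 stroke at J1  (1-jn J1 has f-setter on 0)
#3 stroke at J1  (common-f at J1 fixed by 0)
#4 stroke at J1  (J1: bond 0 brought flow, rest push out)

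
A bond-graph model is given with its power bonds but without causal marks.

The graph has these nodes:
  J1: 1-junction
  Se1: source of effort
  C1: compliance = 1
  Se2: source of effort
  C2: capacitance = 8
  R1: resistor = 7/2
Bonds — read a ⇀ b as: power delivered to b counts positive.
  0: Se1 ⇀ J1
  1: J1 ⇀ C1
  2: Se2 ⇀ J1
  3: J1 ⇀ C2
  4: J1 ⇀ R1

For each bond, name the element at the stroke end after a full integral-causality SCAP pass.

#0 stroke at J1
#1 stroke at J1
#2 stroke at J1
#3 stroke at J1
#4 stroke at R1

β0 stroke at J1  (source Se1 imposes e)
β2 stroke at J1  (Se2 (Se) sets effort on bond)
β1 stroke at J1  (C1 outputs effort q/C1)
β3 stroke at J1  (C2 integral (e out))
β4 stroke at R1  (J1: last free bond brings flow in)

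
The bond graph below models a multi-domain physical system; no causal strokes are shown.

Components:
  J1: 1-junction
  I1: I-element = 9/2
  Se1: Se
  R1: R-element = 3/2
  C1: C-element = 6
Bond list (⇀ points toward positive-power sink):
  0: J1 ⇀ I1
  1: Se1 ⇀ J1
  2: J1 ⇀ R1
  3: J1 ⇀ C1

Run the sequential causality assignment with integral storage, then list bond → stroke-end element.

β1 stroke→J1  (Se1: effort source, stroke at far end)
β0 stroke→I1  (I1 outputs flow p/I1)
β2 stroke→J1  (1-jn J1 has f-setter on 0)
β3 stroke→J1  (common-f at J1 fixed by 0)

β0 stroke→I1
β1 stroke→J1
β2 stroke→J1
β3 stroke→J1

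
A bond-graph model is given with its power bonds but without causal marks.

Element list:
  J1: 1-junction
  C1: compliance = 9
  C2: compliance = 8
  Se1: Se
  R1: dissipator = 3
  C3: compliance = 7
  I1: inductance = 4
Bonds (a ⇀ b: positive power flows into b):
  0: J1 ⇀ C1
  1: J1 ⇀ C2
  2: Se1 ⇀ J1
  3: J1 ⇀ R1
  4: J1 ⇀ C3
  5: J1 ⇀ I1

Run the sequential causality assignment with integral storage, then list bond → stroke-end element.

#0 →J1
#1 →J1
#2 →J1
#3 →J1
#4 →J1
#5 →I1

bond 2 stroke→J1  (Se1 fixes effort; stroke away)
bond 0 stroke→J1  (prefer integral on C1)
bond 1 stroke→J1  (C2 outputs effort q/C2)
bond 4 stroke→J1  (prefer integral on C3)
bond 5 stroke→I1  (prefer integral on I1)
bond 3 stroke→J1  (J1 flow already set via bond 5)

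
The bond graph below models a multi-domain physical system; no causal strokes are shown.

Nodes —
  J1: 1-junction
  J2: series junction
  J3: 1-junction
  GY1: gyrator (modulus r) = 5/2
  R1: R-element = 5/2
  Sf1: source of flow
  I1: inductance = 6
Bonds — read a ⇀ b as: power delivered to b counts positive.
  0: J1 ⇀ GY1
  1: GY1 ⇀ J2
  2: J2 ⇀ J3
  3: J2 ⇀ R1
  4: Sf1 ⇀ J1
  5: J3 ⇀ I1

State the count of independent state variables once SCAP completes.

β4 →Sf1  (source Sf1 imposes f)
β0 →J1  (1-jn J1 has f-setter on 4)
β1 →J2  (GY GY1: same side as bond 0)
β5 →I1  (I1 outputs flow p/I1)
β2 →J3  (J3: bond 5 brought flow, rest push out)
β3 →J2  (common-f at J2 fixed by 2)

1  (I1 all integral)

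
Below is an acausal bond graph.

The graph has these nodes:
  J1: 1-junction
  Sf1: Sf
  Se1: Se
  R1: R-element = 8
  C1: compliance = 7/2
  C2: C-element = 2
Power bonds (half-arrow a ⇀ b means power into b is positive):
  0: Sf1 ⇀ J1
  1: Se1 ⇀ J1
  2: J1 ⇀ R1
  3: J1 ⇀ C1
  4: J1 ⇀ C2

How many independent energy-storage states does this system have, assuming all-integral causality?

2  (C1, C2 all integral)

bond 0 stroke at Sf1  (Sf1: flow source, stroke at near end)
bond 1 stroke at J1  (Se1: effort source, stroke at far end)
bond 2 stroke at J1  (1-jn J1 has f-setter on 0)
bond 3 stroke at J1  (J1: bond 0 brought flow, rest push out)
bond 4 stroke at J1  (common-f at J1 fixed by 0)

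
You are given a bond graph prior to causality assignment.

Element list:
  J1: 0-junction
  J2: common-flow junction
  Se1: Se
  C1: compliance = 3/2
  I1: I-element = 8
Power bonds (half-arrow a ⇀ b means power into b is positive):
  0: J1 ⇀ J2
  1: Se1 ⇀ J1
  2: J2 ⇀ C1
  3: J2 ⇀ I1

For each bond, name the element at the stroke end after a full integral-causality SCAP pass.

bond 0 |J2
bond 1 |J1
bond 2 |J2
bond 3 |I1

#1 |J1  (Se1 fixes effort; stroke away)
#0 |J2  (0-jn J1 has e-setter on 1)
#2 |J2  (C1 outputs effort q/C1)
#3 |I1  (J2: last free bond brings flow in)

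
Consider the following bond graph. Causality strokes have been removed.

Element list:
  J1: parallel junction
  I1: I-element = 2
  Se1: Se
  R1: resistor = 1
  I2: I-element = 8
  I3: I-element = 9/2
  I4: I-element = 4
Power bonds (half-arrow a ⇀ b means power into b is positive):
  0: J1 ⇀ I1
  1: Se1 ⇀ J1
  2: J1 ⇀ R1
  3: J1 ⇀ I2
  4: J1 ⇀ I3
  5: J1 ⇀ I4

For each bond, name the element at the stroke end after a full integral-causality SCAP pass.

b0 →I1
b1 →J1
b2 →R1
b3 →I2
b4 →I3
b5 →I4

#1 stroke→J1  (Se1 (Se) sets effort on bond)
#0 stroke→I1  (J1: bond 1 brought effort, rest push out)
#2 stroke→R1  (common-e at J1 fixed by 1)
#3 stroke→I2  (common-e at J1 fixed by 1)
#4 stroke→I3  (J1: bond 1 brought effort, rest push out)
#5 stroke→I4  (0-jn J1 has e-setter on 1)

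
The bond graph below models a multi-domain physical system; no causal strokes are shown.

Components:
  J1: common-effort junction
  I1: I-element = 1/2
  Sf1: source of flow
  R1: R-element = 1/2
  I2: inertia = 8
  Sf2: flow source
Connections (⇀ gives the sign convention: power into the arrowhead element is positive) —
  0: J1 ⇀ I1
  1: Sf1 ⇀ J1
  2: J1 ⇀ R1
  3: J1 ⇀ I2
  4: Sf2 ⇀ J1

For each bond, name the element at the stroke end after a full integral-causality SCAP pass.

b1 →Sf1  (Sf1 (Sf) sets flow on bond)
b4 →Sf2  (source Sf2 imposes f)
b0 →I1  (I1 integral (f out))
b3 →I2  (I2: I, integral causality)
b2 →J1  (J1: last free bond brings effort in)

bond 0 stroke at I1
bond 1 stroke at Sf1
bond 2 stroke at J1
bond 3 stroke at I2
bond 4 stroke at Sf2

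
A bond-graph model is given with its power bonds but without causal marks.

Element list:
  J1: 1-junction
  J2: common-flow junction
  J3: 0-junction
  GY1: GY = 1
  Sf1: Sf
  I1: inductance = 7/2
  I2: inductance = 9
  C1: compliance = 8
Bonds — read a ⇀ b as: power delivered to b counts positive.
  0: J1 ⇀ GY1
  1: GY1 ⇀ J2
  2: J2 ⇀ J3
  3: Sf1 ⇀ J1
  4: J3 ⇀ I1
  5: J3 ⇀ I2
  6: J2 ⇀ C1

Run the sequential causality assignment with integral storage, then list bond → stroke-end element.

bond 0 →J1
bond 1 →J2
bond 2 →J3
bond 3 →Sf1
bond 4 →I1
bond 5 →I2
bond 6 →J2

β3 stroke→Sf1  (source Sf1 imposes f)
β0 stroke→J1  (J1 flow already set via bond 3)
β1 stroke→J2  (GY GY1: same side as bond 0)
β4 stroke→I1  (I1 outputs flow p/I1)
β5 stroke→I2  (I2 outputs flow p/I2)
β2 stroke→J3  (J3 needs exactly one e-in)
β6 stroke→J2  (J2 flow already set via bond 2)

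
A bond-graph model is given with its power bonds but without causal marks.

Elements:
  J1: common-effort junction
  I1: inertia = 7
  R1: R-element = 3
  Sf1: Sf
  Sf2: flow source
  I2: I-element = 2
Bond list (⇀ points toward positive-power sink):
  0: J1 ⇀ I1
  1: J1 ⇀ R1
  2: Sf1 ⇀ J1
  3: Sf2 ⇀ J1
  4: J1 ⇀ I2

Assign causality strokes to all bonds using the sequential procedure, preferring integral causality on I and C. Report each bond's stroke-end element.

b0 →I1
b1 →J1
b2 →Sf1
b3 →Sf2
b4 →I2

β2 |Sf1  (Sf1 (Sf) sets flow on bond)
β3 |Sf2  (Sf2 fixes flow; stroke at Sf2)
β0 |I1  (I1: I, integral causality)
β4 |I2  (I2 integral (f out))
β1 |J1  (closing 0-jn rule on J1)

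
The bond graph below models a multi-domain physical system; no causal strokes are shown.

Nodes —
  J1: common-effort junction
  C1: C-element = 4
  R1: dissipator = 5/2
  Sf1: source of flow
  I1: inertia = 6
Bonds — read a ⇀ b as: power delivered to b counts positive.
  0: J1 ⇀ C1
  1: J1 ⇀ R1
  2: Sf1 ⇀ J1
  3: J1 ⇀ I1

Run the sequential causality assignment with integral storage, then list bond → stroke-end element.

#0 stroke at J1
#1 stroke at R1
#2 stroke at Sf1
#3 stroke at I1

b2 stroke at Sf1  (source Sf1 imposes f)
b0 stroke at J1  (C1: C, integral causality)
b1 stroke at R1  (J1 effort already set via bond 0)
b3 stroke at I1  (common-e at J1 fixed by 0)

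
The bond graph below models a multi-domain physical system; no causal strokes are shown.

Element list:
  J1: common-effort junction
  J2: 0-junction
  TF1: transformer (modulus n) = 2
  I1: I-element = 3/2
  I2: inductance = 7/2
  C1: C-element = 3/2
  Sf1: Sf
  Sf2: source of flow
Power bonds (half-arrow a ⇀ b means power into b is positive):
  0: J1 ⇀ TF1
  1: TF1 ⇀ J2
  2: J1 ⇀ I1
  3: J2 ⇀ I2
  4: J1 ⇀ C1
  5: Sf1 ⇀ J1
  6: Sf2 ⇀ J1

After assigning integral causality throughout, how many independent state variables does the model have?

3  (C1, I1, I2 all integral)

bond 5 stroke at Sf1  (Sf1: flow source, stroke at near end)
bond 6 stroke at Sf2  (Sf2: flow source, stroke at near end)
bond 2 stroke at I1  (prefer integral on I1)
bond 3 stroke at I2  (prefer integral on I2)
bond 1 stroke at J2  (closing 0-jn rule on J2)
bond 0 stroke at TF1  (through TF1, causality passes straight; one stroke at TF1)
bond 4 stroke at J1  (J1: last free bond brings effort in)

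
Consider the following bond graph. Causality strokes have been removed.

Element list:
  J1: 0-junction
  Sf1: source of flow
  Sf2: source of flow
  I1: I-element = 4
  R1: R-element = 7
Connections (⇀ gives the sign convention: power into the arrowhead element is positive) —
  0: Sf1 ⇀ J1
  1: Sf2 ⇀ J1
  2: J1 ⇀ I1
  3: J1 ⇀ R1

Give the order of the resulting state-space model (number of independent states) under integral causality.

β0 →Sf1  (Sf1 (Sf) sets flow on bond)
β1 →Sf2  (Sf2: flow source, stroke at near end)
β2 →I1  (prefer integral on I1)
β3 →J1  (closing 0-jn rule on J1)

1  (I1 all integral)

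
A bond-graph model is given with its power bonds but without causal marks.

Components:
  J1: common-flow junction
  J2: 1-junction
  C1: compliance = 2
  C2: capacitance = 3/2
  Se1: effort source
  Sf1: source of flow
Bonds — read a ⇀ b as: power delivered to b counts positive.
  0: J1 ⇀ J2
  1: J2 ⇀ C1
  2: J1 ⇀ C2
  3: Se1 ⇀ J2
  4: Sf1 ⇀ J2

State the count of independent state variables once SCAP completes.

2  (C1, C2 all integral)

bond 3 →J2  (source Se1 imposes e)
bond 4 →Sf1  (Sf1: flow source, stroke at near end)
bond 0 →J2  (J2 flow already set via bond 4)
bond 1 →J2  (J2: bond 4 brought flow, rest push out)
bond 2 →J1  (J1: bond 0 brought flow, rest push out)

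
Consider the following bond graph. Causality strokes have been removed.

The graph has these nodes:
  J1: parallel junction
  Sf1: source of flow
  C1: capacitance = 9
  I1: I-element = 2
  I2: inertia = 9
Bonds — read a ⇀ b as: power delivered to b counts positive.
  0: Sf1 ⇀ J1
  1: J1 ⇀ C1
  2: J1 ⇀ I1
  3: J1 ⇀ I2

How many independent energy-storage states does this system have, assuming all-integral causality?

β0 →Sf1  (Sf1: flow source, stroke at near end)
β1 →J1  (C1: C, integral causality)
β2 →I1  (0-jn J1 has e-setter on 1)
β3 →I2  (J1: bond 1 brought effort, rest push out)

3  (C1, I1, I2 all integral)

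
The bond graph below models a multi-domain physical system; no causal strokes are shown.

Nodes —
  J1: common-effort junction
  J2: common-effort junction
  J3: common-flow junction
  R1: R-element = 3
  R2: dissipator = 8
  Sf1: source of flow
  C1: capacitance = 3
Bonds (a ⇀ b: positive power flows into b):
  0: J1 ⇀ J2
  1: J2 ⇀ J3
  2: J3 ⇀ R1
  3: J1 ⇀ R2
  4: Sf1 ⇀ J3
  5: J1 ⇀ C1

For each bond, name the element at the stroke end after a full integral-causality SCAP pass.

#4 |Sf1  (Sf1: flow source, stroke at near end)
#1 |J3  (J3: bond 4 brought flow, rest push out)
#2 |J3  (J3 flow already set via bond 4)
#0 |J2  (J2: last free bond brings effort in)
#5 |J1  (C1 outputs effort q/C1)
#3 |R2  (0-jn J1 has e-setter on 5)

#0 stroke→J2
#1 stroke→J3
#2 stroke→J3
#3 stroke→R2
#4 stroke→Sf1
#5 stroke→J1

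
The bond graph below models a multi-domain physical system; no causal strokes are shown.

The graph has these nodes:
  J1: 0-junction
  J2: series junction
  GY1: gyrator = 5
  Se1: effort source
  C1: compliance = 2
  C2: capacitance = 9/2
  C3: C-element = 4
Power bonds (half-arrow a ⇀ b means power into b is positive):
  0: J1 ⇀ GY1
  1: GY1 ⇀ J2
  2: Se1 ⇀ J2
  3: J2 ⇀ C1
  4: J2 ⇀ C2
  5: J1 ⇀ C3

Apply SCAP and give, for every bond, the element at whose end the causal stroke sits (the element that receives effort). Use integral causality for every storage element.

bond 2 stroke→J2  (Se1: effort source, stroke at far end)
bond 3 stroke→J2  (prefer integral on C1)
bond 4 stroke→J2  (C2: C, integral causality)
bond 1 stroke→GY1  (only one flow-in slot at J2)
bond 0 stroke→GY1  (GY GY1: same side as bond 1)
bond 5 stroke→J1  (J1: last free bond brings effort in)

b0 stroke→GY1
b1 stroke→GY1
b2 stroke→J2
b3 stroke→J2
b4 stroke→J2
b5 stroke→J1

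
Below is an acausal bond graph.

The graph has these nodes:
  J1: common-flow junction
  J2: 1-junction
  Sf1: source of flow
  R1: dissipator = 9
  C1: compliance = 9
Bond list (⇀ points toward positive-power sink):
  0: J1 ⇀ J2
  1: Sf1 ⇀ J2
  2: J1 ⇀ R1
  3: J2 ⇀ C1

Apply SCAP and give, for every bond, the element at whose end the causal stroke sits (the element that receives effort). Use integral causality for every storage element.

bond 1 →Sf1  (source Sf1 imposes f)
bond 0 →J2  (J2: bond 1 brought flow, rest push out)
bond 3 →J2  (J2: bond 1 brought flow, rest push out)
bond 2 →J1  (common-f at J1 fixed by 0)

b0 |J2
b1 |Sf1
b2 |J1
b3 |J2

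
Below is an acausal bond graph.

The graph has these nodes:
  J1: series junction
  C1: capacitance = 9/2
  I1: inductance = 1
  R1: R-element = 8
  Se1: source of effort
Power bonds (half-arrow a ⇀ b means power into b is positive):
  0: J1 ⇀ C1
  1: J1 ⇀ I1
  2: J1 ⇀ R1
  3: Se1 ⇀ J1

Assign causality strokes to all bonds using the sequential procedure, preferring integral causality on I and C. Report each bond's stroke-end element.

β3 stroke→J1  (Se1 (Se) sets effort on bond)
β0 stroke→J1  (C1 outputs effort q/C1)
β1 stroke→I1  (I1 outputs flow p/I1)
β2 stroke→J1  (1-jn J1 has f-setter on 1)

bond 0 stroke at J1
bond 1 stroke at I1
bond 2 stroke at J1
bond 3 stroke at J1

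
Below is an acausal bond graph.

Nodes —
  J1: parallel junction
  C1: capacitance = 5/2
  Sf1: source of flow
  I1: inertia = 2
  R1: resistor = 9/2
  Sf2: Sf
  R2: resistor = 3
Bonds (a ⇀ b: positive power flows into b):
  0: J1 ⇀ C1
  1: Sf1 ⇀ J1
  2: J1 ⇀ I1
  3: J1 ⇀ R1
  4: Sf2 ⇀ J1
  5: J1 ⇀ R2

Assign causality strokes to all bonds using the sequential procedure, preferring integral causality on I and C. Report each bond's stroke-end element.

b0 stroke at J1
b1 stroke at Sf1
b2 stroke at I1
b3 stroke at R1
b4 stroke at Sf2
b5 stroke at R2

b1 stroke→Sf1  (Sf1 fixes flow; stroke at Sf1)
b4 stroke→Sf2  (Sf2: flow source, stroke at near end)
b0 stroke→J1  (C1: C, integral causality)
b2 stroke→I1  (0-jn J1 has e-setter on 0)
b3 stroke→R1  (J1: bond 0 brought effort, rest push out)
b5 stroke→R2  (0-jn J1 has e-setter on 0)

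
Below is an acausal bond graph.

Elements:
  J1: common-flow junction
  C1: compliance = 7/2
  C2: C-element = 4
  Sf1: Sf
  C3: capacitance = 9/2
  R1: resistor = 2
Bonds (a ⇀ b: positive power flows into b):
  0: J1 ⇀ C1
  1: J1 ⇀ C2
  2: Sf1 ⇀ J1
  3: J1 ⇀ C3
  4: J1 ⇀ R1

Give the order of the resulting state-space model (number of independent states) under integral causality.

b2 stroke at Sf1  (Sf1 fixes flow; stroke at Sf1)
b0 stroke at J1  (1-jn J1 has f-setter on 2)
b1 stroke at J1  (1-jn J1 has f-setter on 2)
b3 stroke at J1  (1-jn J1 has f-setter on 2)
b4 stroke at J1  (J1 flow already set via bond 2)

3  (C1, C2, C3 all integral)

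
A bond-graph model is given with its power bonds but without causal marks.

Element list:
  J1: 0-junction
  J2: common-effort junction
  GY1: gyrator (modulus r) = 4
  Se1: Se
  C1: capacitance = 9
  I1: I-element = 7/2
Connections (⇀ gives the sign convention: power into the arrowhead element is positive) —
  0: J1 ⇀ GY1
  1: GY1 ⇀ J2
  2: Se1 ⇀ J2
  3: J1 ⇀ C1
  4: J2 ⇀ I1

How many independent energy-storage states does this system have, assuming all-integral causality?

2  (C1, I1 all integral)

β2 →J2  (Se1 (Se) sets effort on bond)
β1 →GY1  (0-jn J2 has e-setter on 2)
β4 →I1  (common-e at J2 fixed by 2)
β0 →GY1  (GY GY1: same side as bond 1)
β3 →J1  (only one effort-in slot at J1)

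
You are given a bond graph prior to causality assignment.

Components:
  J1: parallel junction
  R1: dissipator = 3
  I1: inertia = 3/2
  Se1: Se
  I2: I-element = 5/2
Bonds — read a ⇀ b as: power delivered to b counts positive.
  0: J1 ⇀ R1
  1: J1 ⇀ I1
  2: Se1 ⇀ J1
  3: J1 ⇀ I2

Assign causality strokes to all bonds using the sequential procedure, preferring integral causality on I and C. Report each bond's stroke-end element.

β2 stroke at J1  (source Se1 imposes e)
β0 stroke at R1  (common-e at J1 fixed by 2)
β1 stroke at I1  (0-jn J1 has e-setter on 2)
β3 stroke at I2  (common-e at J1 fixed by 2)

β0 →R1
β1 →I1
β2 →J1
β3 →I2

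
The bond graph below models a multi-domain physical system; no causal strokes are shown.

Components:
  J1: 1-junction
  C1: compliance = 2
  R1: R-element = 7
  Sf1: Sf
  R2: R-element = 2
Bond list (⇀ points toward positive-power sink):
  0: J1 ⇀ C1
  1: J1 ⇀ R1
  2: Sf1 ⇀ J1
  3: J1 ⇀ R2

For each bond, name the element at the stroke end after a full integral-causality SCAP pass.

β0 stroke at J1
β1 stroke at J1
β2 stroke at Sf1
β3 stroke at J1

β2 stroke→Sf1  (source Sf1 imposes f)
β0 stroke→J1  (1-jn J1 has f-setter on 2)
β1 stroke→J1  (common-f at J1 fixed by 2)
β3 stroke→J1  (J1 flow already set via bond 2)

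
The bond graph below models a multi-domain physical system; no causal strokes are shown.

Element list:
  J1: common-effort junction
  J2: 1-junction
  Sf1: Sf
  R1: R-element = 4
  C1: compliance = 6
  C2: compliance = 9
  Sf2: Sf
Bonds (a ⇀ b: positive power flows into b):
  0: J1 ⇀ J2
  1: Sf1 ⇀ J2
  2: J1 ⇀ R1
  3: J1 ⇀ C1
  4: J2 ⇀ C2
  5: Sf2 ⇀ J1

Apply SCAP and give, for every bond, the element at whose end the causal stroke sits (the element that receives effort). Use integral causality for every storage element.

b0 |J2
b1 |Sf1
b2 |R1
b3 |J1
b4 |J2
b5 |Sf2

#1 |Sf1  (Sf1: flow source, stroke at near end)
#5 |Sf2  (Sf2 fixes flow; stroke at Sf2)
#0 |J2  (common-f at J2 fixed by 1)
#4 |J2  (common-f at J2 fixed by 1)
#3 |J1  (C1: C, integral causality)
#2 |R1  (J1: bond 3 brought effort, rest push out)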